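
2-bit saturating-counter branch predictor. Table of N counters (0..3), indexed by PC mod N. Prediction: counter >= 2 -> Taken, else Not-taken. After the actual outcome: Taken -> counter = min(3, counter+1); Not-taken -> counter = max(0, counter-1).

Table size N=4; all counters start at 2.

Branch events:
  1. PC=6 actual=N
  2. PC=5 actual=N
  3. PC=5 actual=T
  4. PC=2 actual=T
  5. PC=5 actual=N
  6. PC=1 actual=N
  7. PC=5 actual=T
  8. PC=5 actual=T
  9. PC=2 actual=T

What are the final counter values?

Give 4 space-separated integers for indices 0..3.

Ev 1: PC=6 idx=2 pred=T actual=N -> ctr[2]=1
Ev 2: PC=5 idx=1 pred=T actual=N -> ctr[1]=1
Ev 3: PC=5 idx=1 pred=N actual=T -> ctr[1]=2
Ev 4: PC=2 idx=2 pred=N actual=T -> ctr[2]=2
Ev 5: PC=5 idx=1 pred=T actual=N -> ctr[1]=1
Ev 6: PC=1 idx=1 pred=N actual=N -> ctr[1]=0
Ev 7: PC=5 idx=1 pred=N actual=T -> ctr[1]=1
Ev 8: PC=5 idx=1 pred=N actual=T -> ctr[1]=2
Ev 9: PC=2 idx=2 pred=T actual=T -> ctr[2]=3

Answer: 2 2 3 2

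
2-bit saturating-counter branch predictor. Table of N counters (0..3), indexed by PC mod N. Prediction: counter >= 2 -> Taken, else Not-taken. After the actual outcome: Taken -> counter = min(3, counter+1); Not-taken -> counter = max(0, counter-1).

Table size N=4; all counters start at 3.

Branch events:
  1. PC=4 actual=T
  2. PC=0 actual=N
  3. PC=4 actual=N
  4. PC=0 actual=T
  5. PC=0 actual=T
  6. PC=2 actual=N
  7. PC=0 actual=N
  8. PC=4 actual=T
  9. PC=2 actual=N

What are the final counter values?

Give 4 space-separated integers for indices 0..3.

Answer: 3 3 1 3

Derivation:
Ev 1: PC=4 idx=0 pred=T actual=T -> ctr[0]=3
Ev 2: PC=0 idx=0 pred=T actual=N -> ctr[0]=2
Ev 3: PC=4 idx=0 pred=T actual=N -> ctr[0]=1
Ev 4: PC=0 idx=0 pred=N actual=T -> ctr[0]=2
Ev 5: PC=0 idx=0 pred=T actual=T -> ctr[0]=3
Ev 6: PC=2 idx=2 pred=T actual=N -> ctr[2]=2
Ev 7: PC=0 idx=0 pred=T actual=N -> ctr[0]=2
Ev 8: PC=4 idx=0 pred=T actual=T -> ctr[0]=3
Ev 9: PC=2 idx=2 pred=T actual=N -> ctr[2]=1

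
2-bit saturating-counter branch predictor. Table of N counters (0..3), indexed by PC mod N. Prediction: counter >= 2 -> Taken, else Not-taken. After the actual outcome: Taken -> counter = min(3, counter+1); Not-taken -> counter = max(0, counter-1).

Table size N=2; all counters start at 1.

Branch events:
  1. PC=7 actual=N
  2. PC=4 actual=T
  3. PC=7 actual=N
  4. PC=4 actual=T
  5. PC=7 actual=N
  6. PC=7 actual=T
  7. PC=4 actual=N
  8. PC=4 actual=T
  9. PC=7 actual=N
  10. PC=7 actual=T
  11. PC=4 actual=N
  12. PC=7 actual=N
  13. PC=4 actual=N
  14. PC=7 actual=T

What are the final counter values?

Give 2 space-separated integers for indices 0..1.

Answer: 1 1

Derivation:
Ev 1: PC=7 idx=1 pred=N actual=N -> ctr[1]=0
Ev 2: PC=4 idx=0 pred=N actual=T -> ctr[0]=2
Ev 3: PC=7 idx=1 pred=N actual=N -> ctr[1]=0
Ev 4: PC=4 idx=0 pred=T actual=T -> ctr[0]=3
Ev 5: PC=7 idx=1 pred=N actual=N -> ctr[1]=0
Ev 6: PC=7 idx=1 pred=N actual=T -> ctr[1]=1
Ev 7: PC=4 idx=0 pred=T actual=N -> ctr[0]=2
Ev 8: PC=4 idx=0 pred=T actual=T -> ctr[0]=3
Ev 9: PC=7 idx=1 pred=N actual=N -> ctr[1]=0
Ev 10: PC=7 idx=1 pred=N actual=T -> ctr[1]=1
Ev 11: PC=4 idx=0 pred=T actual=N -> ctr[0]=2
Ev 12: PC=7 idx=1 pred=N actual=N -> ctr[1]=0
Ev 13: PC=4 idx=0 pred=T actual=N -> ctr[0]=1
Ev 14: PC=7 idx=1 pred=N actual=T -> ctr[1]=1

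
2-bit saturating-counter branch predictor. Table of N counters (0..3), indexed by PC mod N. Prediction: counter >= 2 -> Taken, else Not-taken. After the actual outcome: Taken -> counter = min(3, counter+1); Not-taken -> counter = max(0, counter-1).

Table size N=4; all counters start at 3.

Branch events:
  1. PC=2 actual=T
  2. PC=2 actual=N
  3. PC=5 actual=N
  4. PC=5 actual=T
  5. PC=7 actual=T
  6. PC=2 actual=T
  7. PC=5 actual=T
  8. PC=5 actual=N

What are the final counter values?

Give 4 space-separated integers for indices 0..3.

Answer: 3 2 3 3

Derivation:
Ev 1: PC=2 idx=2 pred=T actual=T -> ctr[2]=3
Ev 2: PC=2 idx=2 pred=T actual=N -> ctr[2]=2
Ev 3: PC=5 idx=1 pred=T actual=N -> ctr[1]=2
Ev 4: PC=5 idx=1 pred=T actual=T -> ctr[1]=3
Ev 5: PC=7 idx=3 pred=T actual=T -> ctr[3]=3
Ev 6: PC=2 idx=2 pred=T actual=T -> ctr[2]=3
Ev 7: PC=5 idx=1 pred=T actual=T -> ctr[1]=3
Ev 8: PC=5 idx=1 pred=T actual=N -> ctr[1]=2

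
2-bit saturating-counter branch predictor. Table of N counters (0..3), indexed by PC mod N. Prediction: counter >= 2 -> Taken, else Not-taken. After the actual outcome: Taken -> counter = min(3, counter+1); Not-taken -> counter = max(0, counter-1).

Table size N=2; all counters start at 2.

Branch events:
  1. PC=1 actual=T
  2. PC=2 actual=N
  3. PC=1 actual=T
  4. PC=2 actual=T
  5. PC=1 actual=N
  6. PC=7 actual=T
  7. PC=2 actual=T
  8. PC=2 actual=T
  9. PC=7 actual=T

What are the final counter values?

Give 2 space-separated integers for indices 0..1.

Ev 1: PC=1 idx=1 pred=T actual=T -> ctr[1]=3
Ev 2: PC=2 idx=0 pred=T actual=N -> ctr[0]=1
Ev 3: PC=1 idx=1 pred=T actual=T -> ctr[1]=3
Ev 4: PC=2 idx=0 pred=N actual=T -> ctr[0]=2
Ev 5: PC=1 idx=1 pred=T actual=N -> ctr[1]=2
Ev 6: PC=7 idx=1 pred=T actual=T -> ctr[1]=3
Ev 7: PC=2 idx=0 pred=T actual=T -> ctr[0]=3
Ev 8: PC=2 idx=0 pred=T actual=T -> ctr[0]=3
Ev 9: PC=7 idx=1 pred=T actual=T -> ctr[1]=3

Answer: 3 3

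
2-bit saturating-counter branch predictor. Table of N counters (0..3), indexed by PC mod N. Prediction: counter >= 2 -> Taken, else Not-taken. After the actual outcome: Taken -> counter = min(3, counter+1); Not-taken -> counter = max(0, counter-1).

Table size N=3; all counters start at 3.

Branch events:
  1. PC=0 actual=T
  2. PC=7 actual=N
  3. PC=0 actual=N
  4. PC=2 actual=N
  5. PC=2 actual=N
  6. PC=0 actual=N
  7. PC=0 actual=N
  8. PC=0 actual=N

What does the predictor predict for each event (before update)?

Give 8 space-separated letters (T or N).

Ev 1: PC=0 idx=0 pred=T actual=T -> ctr[0]=3
Ev 2: PC=7 idx=1 pred=T actual=N -> ctr[1]=2
Ev 3: PC=0 idx=0 pred=T actual=N -> ctr[0]=2
Ev 4: PC=2 idx=2 pred=T actual=N -> ctr[2]=2
Ev 5: PC=2 idx=2 pred=T actual=N -> ctr[2]=1
Ev 6: PC=0 idx=0 pred=T actual=N -> ctr[0]=1
Ev 7: PC=0 idx=0 pred=N actual=N -> ctr[0]=0
Ev 8: PC=0 idx=0 pred=N actual=N -> ctr[0]=0

Answer: T T T T T T N N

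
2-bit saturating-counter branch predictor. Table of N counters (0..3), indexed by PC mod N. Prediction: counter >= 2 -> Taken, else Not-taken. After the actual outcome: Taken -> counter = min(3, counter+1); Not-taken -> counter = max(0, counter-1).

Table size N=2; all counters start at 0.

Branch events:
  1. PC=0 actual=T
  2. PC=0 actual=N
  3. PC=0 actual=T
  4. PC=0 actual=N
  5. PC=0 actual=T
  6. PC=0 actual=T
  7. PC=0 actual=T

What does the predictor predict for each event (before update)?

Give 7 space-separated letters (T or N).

Answer: N N N N N N T

Derivation:
Ev 1: PC=0 idx=0 pred=N actual=T -> ctr[0]=1
Ev 2: PC=0 idx=0 pred=N actual=N -> ctr[0]=0
Ev 3: PC=0 idx=0 pred=N actual=T -> ctr[0]=1
Ev 4: PC=0 idx=0 pred=N actual=N -> ctr[0]=0
Ev 5: PC=0 idx=0 pred=N actual=T -> ctr[0]=1
Ev 6: PC=0 idx=0 pred=N actual=T -> ctr[0]=2
Ev 7: PC=0 idx=0 pred=T actual=T -> ctr[0]=3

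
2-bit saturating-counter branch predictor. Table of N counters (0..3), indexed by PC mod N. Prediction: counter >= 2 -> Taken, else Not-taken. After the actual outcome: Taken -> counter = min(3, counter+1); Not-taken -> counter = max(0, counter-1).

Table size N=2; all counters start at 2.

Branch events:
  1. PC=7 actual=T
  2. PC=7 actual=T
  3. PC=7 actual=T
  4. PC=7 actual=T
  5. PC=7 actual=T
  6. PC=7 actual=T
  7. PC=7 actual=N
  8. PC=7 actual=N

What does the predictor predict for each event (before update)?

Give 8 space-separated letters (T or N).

Ev 1: PC=7 idx=1 pred=T actual=T -> ctr[1]=3
Ev 2: PC=7 idx=1 pred=T actual=T -> ctr[1]=3
Ev 3: PC=7 idx=1 pred=T actual=T -> ctr[1]=3
Ev 4: PC=7 idx=1 pred=T actual=T -> ctr[1]=3
Ev 5: PC=7 idx=1 pred=T actual=T -> ctr[1]=3
Ev 6: PC=7 idx=1 pred=T actual=T -> ctr[1]=3
Ev 7: PC=7 idx=1 pred=T actual=N -> ctr[1]=2
Ev 8: PC=7 idx=1 pred=T actual=N -> ctr[1]=1

Answer: T T T T T T T T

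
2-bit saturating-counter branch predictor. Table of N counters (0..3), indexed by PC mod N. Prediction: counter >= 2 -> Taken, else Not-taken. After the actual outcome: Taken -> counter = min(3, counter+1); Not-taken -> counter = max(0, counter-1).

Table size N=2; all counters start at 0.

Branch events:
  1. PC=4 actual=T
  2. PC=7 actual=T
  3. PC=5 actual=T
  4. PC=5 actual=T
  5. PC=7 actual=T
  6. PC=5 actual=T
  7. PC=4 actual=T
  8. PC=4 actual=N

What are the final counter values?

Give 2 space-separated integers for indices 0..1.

Answer: 1 3

Derivation:
Ev 1: PC=4 idx=0 pred=N actual=T -> ctr[0]=1
Ev 2: PC=7 idx=1 pred=N actual=T -> ctr[1]=1
Ev 3: PC=5 idx=1 pred=N actual=T -> ctr[1]=2
Ev 4: PC=5 idx=1 pred=T actual=T -> ctr[1]=3
Ev 5: PC=7 idx=1 pred=T actual=T -> ctr[1]=3
Ev 6: PC=5 idx=1 pred=T actual=T -> ctr[1]=3
Ev 7: PC=4 idx=0 pred=N actual=T -> ctr[0]=2
Ev 8: PC=4 idx=0 pred=T actual=N -> ctr[0]=1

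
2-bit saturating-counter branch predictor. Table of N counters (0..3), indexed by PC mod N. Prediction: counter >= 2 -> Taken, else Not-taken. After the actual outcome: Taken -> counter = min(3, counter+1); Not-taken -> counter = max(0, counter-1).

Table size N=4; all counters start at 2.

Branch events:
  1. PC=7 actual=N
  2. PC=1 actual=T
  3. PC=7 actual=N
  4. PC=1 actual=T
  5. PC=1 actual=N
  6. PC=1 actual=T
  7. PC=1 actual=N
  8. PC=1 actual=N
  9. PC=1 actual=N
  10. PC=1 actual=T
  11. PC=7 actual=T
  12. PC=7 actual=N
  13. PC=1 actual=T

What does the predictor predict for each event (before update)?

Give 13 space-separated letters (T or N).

Ev 1: PC=7 idx=3 pred=T actual=N -> ctr[3]=1
Ev 2: PC=1 idx=1 pred=T actual=T -> ctr[1]=3
Ev 3: PC=7 idx=3 pred=N actual=N -> ctr[3]=0
Ev 4: PC=1 idx=1 pred=T actual=T -> ctr[1]=3
Ev 5: PC=1 idx=1 pred=T actual=N -> ctr[1]=2
Ev 6: PC=1 idx=1 pred=T actual=T -> ctr[1]=3
Ev 7: PC=1 idx=1 pred=T actual=N -> ctr[1]=2
Ev 8: PC=1 idx=1 pred=T actual=N -> ctr[1]=1
Ev 9: PC=1 idx=1 pred=N actual=N -> ctr[1]=0
Ev 10: PC=1 idx=1 pred=N actual=T -> ctr[1]=1
Ev 11: PC=7 idx=3 pred=N actual=T -> ctr[3]=1
Ev 12: PC=7 idx=3 pred=N actual=N -> ctr[3]=0
Ev 13: PC=1 idx=1 pred=N actual=T -> ctr[1]=2

Answer: T T N T T T T T N N N N N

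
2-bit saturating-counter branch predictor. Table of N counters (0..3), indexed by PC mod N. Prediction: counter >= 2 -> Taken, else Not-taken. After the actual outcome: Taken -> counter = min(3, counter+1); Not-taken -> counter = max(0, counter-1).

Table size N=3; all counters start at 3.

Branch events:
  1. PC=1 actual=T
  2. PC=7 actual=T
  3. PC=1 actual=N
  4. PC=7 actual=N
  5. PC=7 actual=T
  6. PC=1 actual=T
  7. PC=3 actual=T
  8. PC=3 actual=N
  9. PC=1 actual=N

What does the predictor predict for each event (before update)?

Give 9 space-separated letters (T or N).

Answer: T T T T N T T T T

Derivation:
Ev 1: PC=1 idx=1 pred=T actual=T -> ctr[1]=3
Ev 2: PC=7 idx=1 pred=T actual=T -> ctr[1]=3
Ev 3: PC=1 idx=1 pred=T actual=N -> ctr[1]=2
Ev 4: PC=7 idx=1 pred=T actual=N -> ctr[1]=1
Ev 5: PC=7 idx=1 pred=N actual=T -> ctr[1]=2
Ev 6: PC=1 idx=1 pred=T actual=T -> ctr[1]=3
Ev 7: PC=3 idx=0 pred=T actual=T -> ctr[0]=3
Ev 8: PC=3 idx=0 pred=T actual=N -> ctr[0]=2
Ev 9: PC=1 idx=1 pred=T actual=N -> ctr[1]=2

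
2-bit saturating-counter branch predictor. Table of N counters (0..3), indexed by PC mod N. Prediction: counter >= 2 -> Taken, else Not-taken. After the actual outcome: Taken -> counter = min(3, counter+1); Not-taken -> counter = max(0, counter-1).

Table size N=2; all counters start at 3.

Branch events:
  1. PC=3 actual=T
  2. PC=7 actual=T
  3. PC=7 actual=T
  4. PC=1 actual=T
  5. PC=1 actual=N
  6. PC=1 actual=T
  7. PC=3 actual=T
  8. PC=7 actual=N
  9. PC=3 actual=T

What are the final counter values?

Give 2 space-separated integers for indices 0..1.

Answer: 3 3

Derivation:
Ev 1: PC=3 idx=1 pred=T actual=T -> ctr[1]=3
Ev 2: PC=7 idx=1 pred=T actual=T -> ctr[1]=3
Ev 3: PC=7 idx=1 pred=T actual=T -> ctr[1]=3
Ev 4: PC=1 idx=1 pred=T actual=T -> ctr[1]=3
Ev 5: PC=1 idx=1 pred=T actual=N -> ctr[1]=2
Ev 6: PC=1 idx=1 pred=T actual=T -> ctr[1]=3
Ev 7: PC=3 idx=1 pred=T actual=T -> ctr[1]=3
Ev 8: PC=7 idx=1 pred=T actual=N -> ctr[1]=2
Ev 9: PC=3 idx=1 pred=T actual=T -> ctr[1]=3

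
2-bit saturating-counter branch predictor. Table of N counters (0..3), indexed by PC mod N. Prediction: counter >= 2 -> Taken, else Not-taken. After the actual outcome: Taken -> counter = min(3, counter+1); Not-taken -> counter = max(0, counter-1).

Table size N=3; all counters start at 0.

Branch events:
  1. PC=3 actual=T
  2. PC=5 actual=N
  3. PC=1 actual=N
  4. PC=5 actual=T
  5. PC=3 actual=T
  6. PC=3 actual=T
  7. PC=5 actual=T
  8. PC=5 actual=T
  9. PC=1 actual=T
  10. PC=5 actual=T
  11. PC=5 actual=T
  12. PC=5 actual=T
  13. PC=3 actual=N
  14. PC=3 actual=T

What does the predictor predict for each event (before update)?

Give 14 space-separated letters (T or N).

Ev 1: PC=3 idx=0 pred=N actual=T -> ctr[0]=1
Ev 2: PC=5 idx=2 pred=N actual=N -> ctr[2]=0
Ev 3: PC=1 idx=1 pred=N actual=N -> ctr[1]=0
Ev 4: PC=5 idx=2 pred=N actual=T -> ctr[2]=1
Ev 5: PC=3 idx=0 pred=N actual=T -> ctr[0]=2
Ev 6: PC=3 idx=0 pred=T actual=T -> ctr[0]=3
Ev 7: PC=5 idx=2 pred=N actual=T -> ctr[2]=2
Ev 8: PC=5 idx=2 pred=T actual=T -> ctr[2]=3
Ev 9: PC=1 idx=1 pred=N actual=T -> ctr[1]=1
Ev 10: PC=5 idx=2 pred=T actual=T -> ctr[2]=3
Ev 11: PC=5 idx=2 pred=T actual=T -> ctr[2]=3
Ev 12: PC=5 idx=2 pred=T actual=T -> ctr[2]=3
Ev 13: PC=3 idx=0 pred=T actual=N -> ctr[0]=2
Ev 14: PC=3 idx=0 pred=T actual=T -> ctr[0]=3

Answer: N N N N N T N T N T T T T T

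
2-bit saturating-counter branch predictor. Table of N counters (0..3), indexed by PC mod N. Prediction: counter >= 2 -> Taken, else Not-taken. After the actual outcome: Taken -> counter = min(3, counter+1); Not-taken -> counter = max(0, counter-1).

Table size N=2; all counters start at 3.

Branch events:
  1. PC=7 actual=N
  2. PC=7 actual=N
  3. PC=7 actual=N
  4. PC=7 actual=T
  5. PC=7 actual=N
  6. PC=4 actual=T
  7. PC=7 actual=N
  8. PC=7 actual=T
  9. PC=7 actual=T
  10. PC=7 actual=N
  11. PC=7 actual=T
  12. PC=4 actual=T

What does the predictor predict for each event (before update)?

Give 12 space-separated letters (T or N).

Answer: T T N N N T N N N T N T

Derivation:
Ev 1: PC=7 idx=1 pred=T actual=N -> ctr[1]=2
Ev 2: PC=7 idx=1 pred=T actual=N -> ctr[1]=1
Ev 3: PC=7 idx=1 pred=N actual=N -> ctr[1]=0
Ev 4: PC=7 idx=1 pred=N actual=T -> ctr[1]=1
Ev 5: PC=7 idx=1 pred=N actual=N -> ctr[1]=0
Ev 6: PC=4 idx=0 pred=T actual=T -> ctr[0]=3
Ev 7: PC=7 idx=1 pred=N actual=N -> ctr[1]=0
Ev 8: PC=7 idx=1 pred=N actual=T -> ctr[1]=1
Ev 9: PC=7 idx=1 pred=N actual=T -> ctr[1]=2
Ev 10: PC=7 idx=1 pred=T actual=N -> ctr[1]=1
Ev 11: PC=7 idx=1 pred=N actual=T -> ctr[1]=2
Ev 12: PC=4 idx=0 pred=T actual=T -> ctr[0]=3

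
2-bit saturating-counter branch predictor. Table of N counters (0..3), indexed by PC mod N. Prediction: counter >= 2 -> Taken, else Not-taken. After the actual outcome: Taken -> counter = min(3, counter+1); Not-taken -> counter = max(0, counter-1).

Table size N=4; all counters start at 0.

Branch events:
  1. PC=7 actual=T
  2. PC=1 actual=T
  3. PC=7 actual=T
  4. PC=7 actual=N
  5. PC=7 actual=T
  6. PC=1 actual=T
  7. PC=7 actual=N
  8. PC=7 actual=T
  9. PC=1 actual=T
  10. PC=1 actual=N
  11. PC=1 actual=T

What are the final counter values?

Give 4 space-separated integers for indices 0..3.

Answer: 0 3 0 2

Derivation:
Ev 1: PC=7 idx=3 pred=N actual=T -> ctr[3]=1
Ev 2: PC=1 idx=1 pred=N actual=T -> ctr[1]=1
Ev 3: PC=7 idx=3 pred=N actual=T -> ctr[3]=2
Ev 4: PC=7 idx=3 pred=T actual=N -> ctr[3]=1
Ev 5: PC=7 idx=3 pred=N actual=T -> ctr[3]=2
Ev 6: PC=1 idx=1 pred=N actual=T -> ctr[1]=2
Ev 7: PC=7 idx=3 pred=T actual=N -> ctr[3]=1
Ev 8: PC=7 idx=3 pred=N actual=T -> ctr[3]=2
Ev 9: PC=1 idx=1 pred=T actual=T -> ctr[1]=3
Ev 10: PC=1 idx=1 pred=T actual=N -> ctr[1]=2
Ev 11: PC=1 idx=1 pred=T actual=T -> ctr[1]=3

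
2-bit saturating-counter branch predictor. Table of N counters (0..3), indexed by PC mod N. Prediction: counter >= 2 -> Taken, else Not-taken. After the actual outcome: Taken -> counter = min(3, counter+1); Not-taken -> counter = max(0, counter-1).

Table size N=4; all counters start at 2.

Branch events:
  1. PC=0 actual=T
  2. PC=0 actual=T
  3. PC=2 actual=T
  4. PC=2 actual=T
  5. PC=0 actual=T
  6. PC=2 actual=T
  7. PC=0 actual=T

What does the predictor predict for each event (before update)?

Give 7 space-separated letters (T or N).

Answer: T T T T T T T

Derivation:
Ev 1: PC=0 idx=0 pred=T actual=T -> ctr[0]=3
Ev 2: PC=0 idx=0 pred=T actual=T -> ctr[0]=3
Ev 3: PC=2 idx=2 pred=T actual=T -> ctr[2]=3
Ev 4: PC=2 idx=2 pred=T actual=T -> ctr[2]=3
Ev 5: PC=0 idx=0 pred=T actual=T -> ctr[0]=3
Ev 6: PC=2 idx=2 pred=T actual=T -> ctr[2]=3
Ev 7: PC=0 idx=0 pred=T actual=T -> ctr[0]=3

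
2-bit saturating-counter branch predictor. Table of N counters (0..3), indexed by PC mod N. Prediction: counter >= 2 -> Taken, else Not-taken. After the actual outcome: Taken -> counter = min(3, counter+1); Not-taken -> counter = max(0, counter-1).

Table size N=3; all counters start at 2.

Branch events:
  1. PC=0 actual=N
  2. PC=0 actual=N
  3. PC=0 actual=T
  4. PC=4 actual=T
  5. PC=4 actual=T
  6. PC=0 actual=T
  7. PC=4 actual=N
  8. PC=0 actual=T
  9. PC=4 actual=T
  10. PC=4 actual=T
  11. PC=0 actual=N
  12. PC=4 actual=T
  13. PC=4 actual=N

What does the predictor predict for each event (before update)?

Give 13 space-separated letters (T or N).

Answer: T N N T T N T T T T T T T

Derivation:
Ev 1: PC=0 idx=0 pred=T actual=N -> ctr[0]=1
Ev 2: PC=0 idx=0 pred=N actual=N -> ctr[0]=0
Ev 3: PC=0 idx=0 pred=N actual=T -> ctr[0]=1
Ev 4: PC=4 idx=1 pred=T actual=T -> ctr[1]=3
Ev 5: PC=4 idx=1 pred=T actual=T -> ctr[1]=3
Ev 6: PC=0 idx=0 pred=N actual=T -> ctr[0]=2
Ev 7: PC=4 idx=1 pred=T actual=N -> ctr[1]=2
Ev 8: PC=0 idx=0 pred=T actual=T -> ctr[0]=3
Ev 9: PC=4 idx=1 pred=T actual=T -> ctr[1]=3
Ev 10: PC=4 idx=1 pred=T actual=T -> ctr[1]=3
Ev 11: PC=0 idx=0 pred=T actual=N -> ctr[0]=2
Ev 12: PC=4 idx=1 pred=T actual=T -> ctr[1]=3
Ev 13: PC=4 idx=1 pred=T actual=N -> ctr[1]=2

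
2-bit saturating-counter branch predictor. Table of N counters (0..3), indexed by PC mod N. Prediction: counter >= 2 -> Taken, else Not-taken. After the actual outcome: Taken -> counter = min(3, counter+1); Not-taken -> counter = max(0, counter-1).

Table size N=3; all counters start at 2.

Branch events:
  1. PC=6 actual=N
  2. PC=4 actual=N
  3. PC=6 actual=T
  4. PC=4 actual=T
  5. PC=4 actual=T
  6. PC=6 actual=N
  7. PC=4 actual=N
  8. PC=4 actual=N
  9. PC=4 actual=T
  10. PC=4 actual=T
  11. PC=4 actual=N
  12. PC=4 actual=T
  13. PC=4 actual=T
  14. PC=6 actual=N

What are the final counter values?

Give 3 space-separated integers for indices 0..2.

Ev 1: PC=6 idx=0 pred=T actual=N -> ctr[0]=1
Ev 2: PC=4 idx=1 pred=T actual=N -> ctr[1]=1
Ev 3: PC=6 idx=0 pred=N actual=T -> ctr[0]=2
Ev 4: PC=4 idx=1 pred=N actual=T -> ctr[1]=2
Ev 5: PC=4 idx=1 pred=T actual=T -> ctr[1]=3
Ev 6: PC=6 idx=0 pred=T actual=N -> ctr[0]=1
Ev 7: PC=4 idx=1 pred=T actual=N -> ctr[1]=2
Ev 8: PC=4 idx=1 pred=T actual=N -> ctr[1]=1
Ev 9: PC=4 idx=1 pred=N actual=T -> ctr[1]=2
Ev 10: PC=4 idx=1 pred=T actual=T -> ctr[1]=3
Ev 11: PC=4 idx=1 pred=T actual=N -> ctr[1]=2
Ev 12: PC=4 idx=1 pred=T actual=T -> ctr[1]=3
Ev 13: PC=4 idx=1 pred=T actual=T -> ctr[1]=3
Ev 14: PC=6 idx=0 pred=N actual=N -> ctr[0]=0

Answer: 0 3 2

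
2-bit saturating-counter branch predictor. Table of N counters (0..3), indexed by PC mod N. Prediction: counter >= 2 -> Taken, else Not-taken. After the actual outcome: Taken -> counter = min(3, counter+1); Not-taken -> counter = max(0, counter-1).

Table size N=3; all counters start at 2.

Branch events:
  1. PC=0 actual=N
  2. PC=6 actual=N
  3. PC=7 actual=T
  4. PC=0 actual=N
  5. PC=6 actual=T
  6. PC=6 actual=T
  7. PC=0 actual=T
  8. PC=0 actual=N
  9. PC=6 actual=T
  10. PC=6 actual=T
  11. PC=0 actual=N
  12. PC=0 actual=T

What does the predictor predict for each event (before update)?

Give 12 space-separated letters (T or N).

Answer: T N T N N N T T T T T T

Derivation:
Ev 1: PC=0 idx=0 pred=T actual=N -> ctr[0]=1
Ev 2: PC=6 idx=0 pred=N actual=N -> ctr[0]=0
Ev 3: PC=7 idx=1 pred=T actual=T -> ctr[1]=3
Ev 4: PC=0 idx=0 pred=N actual=N -> ctr[0]=0
Ev 5: PC=6 idx=0 pred=N actual=T -> ctr[0]=1
Ev 6: PC=6 idx=0 pred=N actual=T -> ctr[0]=2
Ev 7: PC=0 idx=0 pred=T actual=T -> ctr[0]=3
Ev 8: PC=0 idx=0 pred=T actual=N -> ctr[0]=2
Ev 9: PC=6 idx=0 pred=T actual=T -> ctr[0]=3
Ev 10: PC=6 idx=0 pred=T actual=T -> ctr[0]=3
Ev 11: PC=0 idx=0 pred=T actual=N -> ctr[0]=2
Ev 12: PC=0 idx=0 pred=T actual=T -> ctr[0]=3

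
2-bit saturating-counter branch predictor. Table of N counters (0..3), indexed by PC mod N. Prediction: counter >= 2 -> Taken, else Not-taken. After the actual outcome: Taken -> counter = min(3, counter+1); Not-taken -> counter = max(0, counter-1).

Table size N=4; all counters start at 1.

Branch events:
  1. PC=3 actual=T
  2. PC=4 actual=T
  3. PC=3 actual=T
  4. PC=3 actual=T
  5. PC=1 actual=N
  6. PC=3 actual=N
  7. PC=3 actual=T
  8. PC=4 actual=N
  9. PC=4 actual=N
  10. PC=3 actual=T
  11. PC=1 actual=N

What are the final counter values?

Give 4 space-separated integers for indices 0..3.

Answer: 0 0 1 3

Derivation:
Ev 1: PC=3 idx=3 pred=N actual=T -> ctr[3]=2
Ev 2: PC=4 idx=0 pred=N actual=T -> ctr[0]=2
Ev 3: PC=3 idx=3 pred=T actual=T -> ctr[3]=3
Ev 4: PC=3 idx=3 pred=T actual=T -> ctr[3]=3
Ev 5: PC=1 idx=1 pred=N actual=N -> ctr[1]=0
Ev 6: PC=3 idx=3 pred=T actual=N -> ctr[3]=2
Ev 7: PC=3 idx=3 pred=T actual=T -> ctr[3]=3
Ev 8: PC=4 idx=0 pred=T actual=N -> ctr[0]=1
Ev 9: PC=4 idx=0 pred=N actual=N -> ctr[0]=0
Ev 10: PC=3 idx=3 pred=T actual=T -> ctr[3]=3
Ev 11: PC=1 idx=1 pred=N actual=N -> ctr[1]=0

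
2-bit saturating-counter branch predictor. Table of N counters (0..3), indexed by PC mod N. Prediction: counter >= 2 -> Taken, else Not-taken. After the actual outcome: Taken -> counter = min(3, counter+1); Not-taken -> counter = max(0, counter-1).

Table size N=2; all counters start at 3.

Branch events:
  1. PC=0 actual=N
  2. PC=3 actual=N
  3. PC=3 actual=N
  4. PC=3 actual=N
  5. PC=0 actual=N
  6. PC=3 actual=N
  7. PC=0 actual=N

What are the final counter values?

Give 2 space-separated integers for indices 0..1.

Answer: 0 0

Derivation:
Ev 1: PC=0 idx=0 pred=T actual=N -> ctr[0]=2
Ev 2: PC=3 idx=1 pred=T actual=N -> ctr[1]=2
Ev 3: PC=3 idx=1 pred=T actual=N -> ctr[1]=1
Ev 4: PC=3 idx=1 pred=N actual=N -> ctr[1]=0
Ev 5: PC=0 idx=0 pred=T actual=N -> ctr[0]=1
Ev 6: PC=3 idx=1 pred=N actual=N -> ctr[1]=0
Ev 7: PC=0 idx=0 pred=N actual=N -> ctr[0]=0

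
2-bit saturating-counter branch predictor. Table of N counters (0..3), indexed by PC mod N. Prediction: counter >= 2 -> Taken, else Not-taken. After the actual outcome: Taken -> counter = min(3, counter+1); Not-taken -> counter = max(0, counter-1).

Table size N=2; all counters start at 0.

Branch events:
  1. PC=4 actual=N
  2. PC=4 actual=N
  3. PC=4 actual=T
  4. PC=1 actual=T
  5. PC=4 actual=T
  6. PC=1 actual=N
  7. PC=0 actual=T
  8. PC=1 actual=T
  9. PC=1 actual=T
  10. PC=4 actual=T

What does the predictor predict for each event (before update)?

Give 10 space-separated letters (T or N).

Answer: N N N N N N T N N T

Derivation:
Ev 1: PC=4 idx=0 pred=N actual=N -> ctr[0]=0
Ev 2: PC=4 idx=0 pred=N actual=N -> ctr[0]=0
Ev 3: PC=4 idx=0 pred=N actual=T -> ctr[0]=1
Ev 4: PC=1 idx=1 pred=N actual=T -> ctr[1]=1
Ev 5: PC=4 idx=0 pred=N actual=T -> ctr[0]=2
Ev 6: PC=1 idx=1 pred=N actual=N -> ctr[1]=0
Ev 7: PC=0 idx=0 pred=T actual=T -> ctr[0]=3
Ev 8: PC=1 idx=1 pred=N actual=T -> ctr[1]=1
Ev 9: PC=1 idx=1 pred=N actual=T -> ctr[1]=2
Ev 10: PC=4 idx=0 pred=T actual=T -> ctr[0]=3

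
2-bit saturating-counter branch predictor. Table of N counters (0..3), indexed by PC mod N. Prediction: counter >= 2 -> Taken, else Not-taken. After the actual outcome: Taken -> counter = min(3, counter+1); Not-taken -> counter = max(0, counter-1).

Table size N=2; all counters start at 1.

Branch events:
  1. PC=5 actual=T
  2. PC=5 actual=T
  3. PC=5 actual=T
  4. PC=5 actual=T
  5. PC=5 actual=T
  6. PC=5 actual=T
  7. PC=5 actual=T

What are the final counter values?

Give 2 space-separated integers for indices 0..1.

Ev 1: PC=5 idx=1 pred=N actual=T -> ctr[1]=2
Ev 2: PC=5 idx=1 pred=T actual=T -> ctr[1]=3
Ev 3: PC=5 idx=1 pred=T actual=T -> ctr[1]=3
Ev 4: PC=5 idx=1 pred=T actual=T -> ctr[1]=3
Ev 5: PC=5 idx=1 pred=T actual=T -> ctr[1]=3
Ev 6: PC=5 idx=1 pred=T actual=T -> ctr[1]=3
Ev 7: PC=5 idx=1 pred=T actual=T -> ctr[1]=3

Answer: 1 3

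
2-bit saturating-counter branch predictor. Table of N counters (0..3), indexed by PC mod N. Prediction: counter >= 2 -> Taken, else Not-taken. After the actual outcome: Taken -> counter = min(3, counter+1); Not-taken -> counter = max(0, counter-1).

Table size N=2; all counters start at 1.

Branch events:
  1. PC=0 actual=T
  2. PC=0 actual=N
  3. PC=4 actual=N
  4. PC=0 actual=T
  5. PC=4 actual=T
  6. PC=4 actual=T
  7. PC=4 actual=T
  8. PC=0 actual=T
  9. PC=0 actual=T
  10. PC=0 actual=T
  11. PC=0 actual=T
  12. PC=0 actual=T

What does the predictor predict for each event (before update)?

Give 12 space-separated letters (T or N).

Ev 1: PC=0 idx=0 pred=N actual=T -> ctr[0]=2
Ev 2: PC=0 idx=0 pred=T actual=N -> ctr[0]=1
Ev 3: PC=4 idx=0 pred=N actual=N -> ctr[0]=0
Ev 4: PC=0 idx=0 pred=N actual=T -> ctr[0]=1
Ev 5: PC=4 idx=0 pred=N actual=T -> ctr[0]=2
Ev 6: PC=4 idx=0 pred=T actual=T -> ctr[0]=3
Ev 7: PC=4 idx=0 pred=T actual=T -> ctr[0]=3
Ev 8: PC=0 idx=0 pred=T actual=T -> ctr[0]=3
Ev 9: PC=0 idx=0 pred=T actual=T -> ctr[0]=3
Ev 10: PC=0 idx=0 pred=T actual=T -> ctr[0]=3
Ev 11: PC=0 idx=0 pred=T actual=T -> ctr[0]=3
Ev 12: PC=0 idx=0 pred=T actual=T -> ctr[0]=3

Answer: N T N N N T T T T T T T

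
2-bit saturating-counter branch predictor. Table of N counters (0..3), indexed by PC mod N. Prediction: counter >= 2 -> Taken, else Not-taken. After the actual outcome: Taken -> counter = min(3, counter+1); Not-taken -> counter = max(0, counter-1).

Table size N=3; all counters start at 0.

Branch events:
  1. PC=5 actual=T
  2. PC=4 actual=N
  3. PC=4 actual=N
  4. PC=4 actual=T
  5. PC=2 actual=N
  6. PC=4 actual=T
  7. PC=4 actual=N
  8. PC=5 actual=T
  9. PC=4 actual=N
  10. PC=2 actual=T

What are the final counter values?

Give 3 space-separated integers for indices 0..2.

Answer: 0 0 2

Derivation:
Ev 1: PC=5 idx=2 pred=N actual=T -> ctr[2]=1
Ev 2: PC=4 idx=1 pred=N actual=N -> ctr[1]=0
Ev 3: PC=4 idx=1 pred=N actual=N -> ctr[1]=0
Ev 4: PC=4 idx=1 pred=N actual=T -> ctr[1]=1
Ev 5: PC=2 idx=2 pred=N actual=N -> ctr[2]=0
Ev 6: PC=4 idx=1 pred=N actual=T -> ctr[1]=2
Ev 7: PC=4 idx=1 pred=T actual=N -> ctr[1]=1
Ev 8: PC=5 idx=2 pred=N actual=T -> ctr[2]=1
Ev 9: PC=4 idx=1 pred=N actual=N -> ctr[1]=0
Ev 10: PC=2 idx=2 pred=N actual=T -> ctr[2]=2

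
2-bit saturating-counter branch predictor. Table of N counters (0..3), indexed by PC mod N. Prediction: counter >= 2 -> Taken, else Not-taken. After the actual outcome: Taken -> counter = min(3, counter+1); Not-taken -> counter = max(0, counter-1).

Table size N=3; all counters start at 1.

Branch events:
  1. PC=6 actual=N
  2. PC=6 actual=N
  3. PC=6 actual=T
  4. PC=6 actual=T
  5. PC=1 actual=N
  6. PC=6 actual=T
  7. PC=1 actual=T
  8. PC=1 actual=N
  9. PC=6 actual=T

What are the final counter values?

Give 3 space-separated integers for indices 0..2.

Answer: 3 0 1

Derivation:
Ev 1: PC=6 idx=0 pred=N actual=N -> ctr[0]=0
Ev 2: PC=6 idx=0 pred=N actual=N -> ctr[0]=0
Ev 3: PC=6 idx=0 pred=N actual=T -> ctr[0]=1
Ev 4: PC=6 idx=0 pred=N actual=T -> ctr[0]=2
Ev 5: PC=1 idx=1 pred=N actual=N -> ctr[1]=0
Ev 6: PC=6 idx=0 pred=T actual=T -> ctr[0]=3
Ev 7: PC=1 idx=1 pred=N actual=T -> ctr[1]=1
Ev 8: PC=1 idx=1 pred=N actual=N -> ctr[1]=0
Ev 9: PC=6 idx=0 pred=T actual=T -> ctr[0]=3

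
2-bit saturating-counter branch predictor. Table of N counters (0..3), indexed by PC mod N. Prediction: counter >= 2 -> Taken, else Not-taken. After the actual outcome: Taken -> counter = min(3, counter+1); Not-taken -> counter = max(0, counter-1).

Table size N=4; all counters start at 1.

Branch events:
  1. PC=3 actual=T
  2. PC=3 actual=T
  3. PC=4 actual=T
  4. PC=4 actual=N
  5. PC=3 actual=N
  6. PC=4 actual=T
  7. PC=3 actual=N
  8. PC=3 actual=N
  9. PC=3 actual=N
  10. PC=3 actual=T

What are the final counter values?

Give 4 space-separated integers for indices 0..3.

Ev 1: PC=3 idx=3 pred=N actual=T -> ctr[3]=2
Ev 2: PC=3 idx=3 pred=T actual=T -> ctr[3]=3
Ev 3: PC=4 idx=0 pred=N actual=T -> ctr[0]=2
Ev 4: PC=4 idx=0 pred=T actual=N -> ctr[0]=1
Ev 5: PC=3 idx=3 pred=T actual=N -> ctr[3]=2
Ev 6: PC=4 idx=0 pred=N actual=T -> ctr[0]=2
Ev 7: PC=3 idx=3 pred=T actual=N -> ctr[3]=1
Ev 8: PC=3 idx=3 pred=N actual=N -> ctr[3]=0
Ev 9: PC=3 idx=3 pred=N actual=N -> ctr[3]=0
Ev 10: PC=3 idx=3 pred=N actual=T -> ctr[3]=1

Answer: 2 1 1 1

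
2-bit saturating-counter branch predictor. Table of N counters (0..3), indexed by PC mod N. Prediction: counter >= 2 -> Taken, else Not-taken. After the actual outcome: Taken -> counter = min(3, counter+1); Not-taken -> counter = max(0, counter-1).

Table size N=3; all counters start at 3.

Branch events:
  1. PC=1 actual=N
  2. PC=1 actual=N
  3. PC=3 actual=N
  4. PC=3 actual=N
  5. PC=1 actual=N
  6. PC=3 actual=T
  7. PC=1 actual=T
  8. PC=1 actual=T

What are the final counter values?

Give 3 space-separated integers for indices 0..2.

Ev 1: PC=1 idx=1 pred=T actual=N -> ctr[1]=2
Ev 2: PC=1 idx=1 pred=T actual=N -> ctr[1]=1
Ev 3: PC=3 idx=0 pred=T actual=N -> ctr[0]=2
Ev 4: PC=3 idx=0 pred=T actual=N -> ctr[0]=1
Ev 5: PC=1 idx=1 pred=N actual=N -> ctr[1]=0
Ev 6: PC=3 idx=0 pred=N actual=T -> ctr[0]=2
Ev 7: PC=1 idx=1 pred=N actual=T -> ctr[1]=1
Ev 8: PC=1 idx=1 pred=N actual=T -> ctr[1]=2

Answer: 2 2 3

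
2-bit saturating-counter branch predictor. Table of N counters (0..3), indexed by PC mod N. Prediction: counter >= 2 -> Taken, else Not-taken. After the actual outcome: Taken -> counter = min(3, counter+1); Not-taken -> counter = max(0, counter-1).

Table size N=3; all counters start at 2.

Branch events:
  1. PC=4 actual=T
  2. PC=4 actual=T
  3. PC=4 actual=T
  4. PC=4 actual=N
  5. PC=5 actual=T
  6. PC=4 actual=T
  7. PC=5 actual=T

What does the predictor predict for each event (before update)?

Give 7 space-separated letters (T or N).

Ev 1: PC=4 idx=1 pred=T actual=T -> ctr[1]=3
Ev 2: PC=4 idx=1 pred=T actual=T -> ctr[1]=3
Ev 3: PC=4 idx=1 pred=T actual=T -> ctr[1]=3
Ev 4: PC=4 idx=1 pred=T actual=N -> ctr[1]=2
Ev 5: PC=5 idx=2 pred=T actual=T -> ctr[2]=3
Ev 6: PC=4 idx=1 pred=T actual=T -> ctr[1]=3
Ev 7: PC=5 idx=2 pred=T actual=T -> ctr[2]=3

Answer: T T T T T T T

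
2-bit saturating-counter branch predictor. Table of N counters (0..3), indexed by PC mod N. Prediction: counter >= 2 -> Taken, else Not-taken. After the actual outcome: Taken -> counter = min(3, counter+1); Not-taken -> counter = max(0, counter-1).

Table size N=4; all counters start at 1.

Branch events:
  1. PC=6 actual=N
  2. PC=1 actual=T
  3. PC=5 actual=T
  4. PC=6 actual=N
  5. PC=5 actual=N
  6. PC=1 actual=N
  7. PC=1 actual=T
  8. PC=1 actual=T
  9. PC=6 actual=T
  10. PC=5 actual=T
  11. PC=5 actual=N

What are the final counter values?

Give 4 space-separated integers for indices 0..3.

Ev 1: PC=6 idx=2 pred=N actual=N -> ctr[2]=0
Ev 2: PC=1 idx=1 pred=N actual=T -> ctr[1]=2
Ev 3: PC=5 idx=1 pred=T actual=T -> ctr[1]=3
Ev 4: PC=6 idx=2 pred=N actual=N -> ctr[2]=0
Ev 5: PC=5 idx=1 pred=T actual=N -> ctr[1]=2
Ev 6: PC=1 idx=1 pred=T actual=N -> ctr[1]=1
Ev 7: PC=1 idx=1 pred=N actual=T -> ctr[1]=2
Ev 8: PC=1 idx=1 pred=T actual=T -> ctr[1]=3
Ev 9: PC=6 idx=2 pred=N actual=T -> ctr[2]=1
Ev 10: PC=5 idx=1 pred=T actual=T -> ctr[1]=3
Ev 11: PC=5 idx=1 pred=T actual=N -> ctr[1]=2

Answer: 1 2 1 1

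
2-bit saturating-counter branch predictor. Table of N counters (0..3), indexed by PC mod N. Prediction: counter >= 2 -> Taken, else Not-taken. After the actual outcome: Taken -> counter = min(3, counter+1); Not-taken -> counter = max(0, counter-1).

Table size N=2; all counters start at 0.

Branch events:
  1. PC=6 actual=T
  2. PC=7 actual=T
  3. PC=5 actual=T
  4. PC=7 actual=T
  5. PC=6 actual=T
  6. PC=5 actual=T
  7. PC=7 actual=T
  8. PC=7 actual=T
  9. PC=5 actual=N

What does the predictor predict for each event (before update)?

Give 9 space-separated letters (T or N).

Answer: N N N T N T T T T

Derivation:
Ev 1: PC=6 idx=0 pred=N actual=T -> ctr[0]=1
Ev 2: PC=7 idx=1 pred=N actual=T -> ctr[1]=1
Ev 3: PC=5 idx=1 pred=N actual=T -> ctr[1]=2
Ev 4: PC=7 idx=1 pred=T actual=T -> ctr[1]=3
Ev 5: PC=6 idx=0 pred=N actual=T -> ctr[0]=2
Ev 6: PC=5 idx=1 pred=T actual=T -> ctr[1]=3
Ev 7: PC=7 idx=1 pred=T actual=T -> ctr[1]=3
Ev 8: PC=7 idx=1 pred=T actual=T -> ctr[1]=3
Ev 9: PC=5 idx=1 pred=T actual=N -> ctr[1]=2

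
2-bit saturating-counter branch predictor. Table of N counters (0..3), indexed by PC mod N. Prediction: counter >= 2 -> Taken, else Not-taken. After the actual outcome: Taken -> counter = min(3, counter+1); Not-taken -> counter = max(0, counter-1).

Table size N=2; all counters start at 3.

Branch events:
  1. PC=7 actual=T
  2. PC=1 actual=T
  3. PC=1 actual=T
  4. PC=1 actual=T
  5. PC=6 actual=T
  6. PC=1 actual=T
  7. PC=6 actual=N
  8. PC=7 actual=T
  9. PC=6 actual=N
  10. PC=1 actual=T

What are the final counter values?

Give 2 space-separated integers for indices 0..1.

Ev 1: PC=7 idx=1 pred=T actual=T -> ctr[1]=3
Ev 2: PC=1 idx=1 pred=T actual=T -> ctr[1]=3
Ev 3: PC=1 idx=1 pred=T actual=T -> ctr[1]=3
Ev 4: PC=1 idx=1 pred=T actual=T -> ctr[1]=3
Ev 5: PC=6 idx=0 pred=T actual=T -> ctr[0]=3
Ev 6: PC=1 idx=1 pred=T actual=T -> ctr[1]=3
Ev 7: PC=6 idx=0 pred=T actual=N -> ctr[0]=2
Ev 8: PC=7 idx=1 pred=T actual=T -> ctr[1]=3
Ev 9: PC=6 idx=0 pred=T actual=N -> ctr[0]=1
Ev 10: PC=1 idx=1 pred=T actual=T -> ctr[1]=3

Answer: 1 3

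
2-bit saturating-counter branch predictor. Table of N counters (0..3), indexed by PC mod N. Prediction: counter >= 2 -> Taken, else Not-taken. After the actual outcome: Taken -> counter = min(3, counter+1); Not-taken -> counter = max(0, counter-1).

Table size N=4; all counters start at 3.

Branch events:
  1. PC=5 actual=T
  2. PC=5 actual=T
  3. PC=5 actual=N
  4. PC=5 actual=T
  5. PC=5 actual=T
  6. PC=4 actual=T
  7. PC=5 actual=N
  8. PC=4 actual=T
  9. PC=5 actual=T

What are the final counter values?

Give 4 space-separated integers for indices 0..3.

Answer: 3 3 3 3

Derivation:
Ev 1: PC=5 idx=1 pred=T actual=T -> ctr[1]=3
Ev 2: PC=5 idx=1 pred=T actual=T -> ctr[1]=3
Ev 3: PC=5 idx=1 pred=T actual=N -> ctr[1]=2
Ev 4: PC=5 idx=1 pred=T actual=T -> ctr[1]=3
Ev 5: PC=5 idx=1 pred=T actual=T -> ctr[1]=3
Ev 6: PC=4 idx=0 pred=T actual=T -> ctr[0]=3
Ev 7: PC=5 idx=1 pred=T actual=N -> ctr[1]=2
Ev 8: PC=4 idx=0 pred=T actual=T -> ctr[0]=3
Ev 9: PC=5 idx=1 pred=T actual=T -> ctr[1]=3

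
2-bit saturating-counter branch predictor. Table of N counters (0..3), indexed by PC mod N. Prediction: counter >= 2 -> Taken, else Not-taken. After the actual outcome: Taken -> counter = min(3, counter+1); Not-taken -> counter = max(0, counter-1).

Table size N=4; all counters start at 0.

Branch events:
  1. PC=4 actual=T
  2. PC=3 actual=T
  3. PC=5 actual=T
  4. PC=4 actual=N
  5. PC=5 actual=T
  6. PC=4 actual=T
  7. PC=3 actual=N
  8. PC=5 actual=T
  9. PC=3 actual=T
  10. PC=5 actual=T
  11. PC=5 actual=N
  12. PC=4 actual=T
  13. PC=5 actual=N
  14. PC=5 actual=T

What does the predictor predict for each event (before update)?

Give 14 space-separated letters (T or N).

Ev 1: PC=4 idx=0 pred=N actual=T -> ctr[0]=1
Ev 2: PC=3 idx=3 pred=N actual=T -> ctr[3]=1
Ev 3: PC=5 idx=1 pred=N actual=T -> ctr[1]=1
Ev 4: PC=4 idx=0 pred=N actual=N -> ctr[0]=0
Ev 5: PC=5 idx=1 pred=N actual=T -> ctr[1]=2
Ev 6: PC=4 idx=0 pred=N actual=T -> ctr[0]=1
Ev 7: PC=3 idx=3 pred=N actual=N -> ctr[3]=0
Ev 8: PC=5 idx=1 pred=T actual=T -> ctr[1]=3
Ev 9: PC=3 idx=3 pred=N actual=T -> ctr[3]=1
Ev 10: PC=5 idx=1 pred=T actual=T -> ctr[1]=3
Ev 11: PC=5 idx=1 pred=T actual=N -> ctr[1]=2
Ev 12: PC=4 idx=0 pred=N actual=T -> ctr[0]=2
Ev 13: PC=5 idx=1 pred=T actual=N -> ctr[1]=1
Ev 14: PC=5 idx=1 pred=N actual=T -> ctr[1]=2

Answer: N N N N N N N T N T T N T N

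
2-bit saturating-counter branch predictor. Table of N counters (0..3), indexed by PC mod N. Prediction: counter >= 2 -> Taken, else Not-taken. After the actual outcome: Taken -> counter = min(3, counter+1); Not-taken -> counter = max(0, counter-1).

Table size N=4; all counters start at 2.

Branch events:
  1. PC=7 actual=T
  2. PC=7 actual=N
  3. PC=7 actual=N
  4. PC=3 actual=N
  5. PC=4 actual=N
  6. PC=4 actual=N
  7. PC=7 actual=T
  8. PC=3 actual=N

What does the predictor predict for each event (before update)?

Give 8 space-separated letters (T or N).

Answer: T T T N T N N N

Derivation:
Ev 1: PC=7 idx=3 pred=T actual=T -> ctr[3]=3
Ev 2: PC=7 idx=3 pred=T actual=N -> ctr[3]=2
Ev 3: PC=7 idx=3 pred=T actual=N -> ctr[3]=1
Ev 4: PC=3 idx=3 pred=N actual=N -> ctr[3]=0
Ev 5: PC=4 idx=0 pred=T actual=N -> ctr[0]=1
Ev 6: PC=4 idx=0 pred=N actual=N -> ctr[0]=0
Ev 7: PC=7 idx=3 pred=N actual=T -> ctr[3]=1
Ev 8: PC=3 idx=3 pred=N actual=N -> ctr[3]=0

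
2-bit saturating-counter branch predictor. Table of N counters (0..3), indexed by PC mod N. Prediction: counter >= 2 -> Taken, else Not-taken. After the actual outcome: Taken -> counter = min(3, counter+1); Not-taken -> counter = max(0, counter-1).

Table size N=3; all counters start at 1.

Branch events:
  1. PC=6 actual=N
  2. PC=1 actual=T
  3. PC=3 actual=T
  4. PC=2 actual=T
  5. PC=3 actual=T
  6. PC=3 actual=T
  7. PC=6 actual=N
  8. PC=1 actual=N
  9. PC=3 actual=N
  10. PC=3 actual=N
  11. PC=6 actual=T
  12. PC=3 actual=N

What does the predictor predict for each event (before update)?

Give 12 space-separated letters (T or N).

Answer: N N N N N T T T T N N N

Derivation:
Ev 1: PC=6 idx=0 pred=N actual=N -> ctr[0]=0
Ev 2: PC=1 idx=1 pred=N actual=T -> ctr[1]=2
Ev 3: PC=3 idx=0 pred=N actual=T -> ctr[0]=1
Ev 4: PC=2 idx=2 pred=N actual=T -> ctr[2]=2
Ev 5: PC=3 idx=0 pred=N actual=T -> ctr[0]=2
Ev 6: PC=3 idx=0 pred=T actual=T -> ctr[0]=3
Ev 7: PC=6 idx=0 pred=T actual=N -> ctr[0]=2
Ev 8: PC=1 idx=1 pred=T actual=N -> ctr[1]=1
Ev 9: PC=3 idx=0 pred=T actual=N -> ctr[0]=1
Ev 10: PC=3 idx=0 pred=N actual=N -> ctr[0]=0
Ev 11: PC=6 idx=0 pred=N actual=T -> ctr[0]=1
Ev 12: PC=3 idx=0 pred=N actual=N -> ctr[0]=0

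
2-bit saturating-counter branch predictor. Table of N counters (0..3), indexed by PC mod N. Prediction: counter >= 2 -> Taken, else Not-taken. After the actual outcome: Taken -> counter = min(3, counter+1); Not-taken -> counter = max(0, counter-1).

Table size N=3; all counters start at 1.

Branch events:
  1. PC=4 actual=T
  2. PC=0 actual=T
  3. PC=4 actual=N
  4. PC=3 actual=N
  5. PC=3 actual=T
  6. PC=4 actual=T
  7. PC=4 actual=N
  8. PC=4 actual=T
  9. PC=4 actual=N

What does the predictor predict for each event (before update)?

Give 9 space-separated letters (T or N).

Ev 1: PC=4 idx=1 pred=N actual=T -> ctr[1]=2
Ev 2: PC=0 idx=0 pred=N actual=T -> ctr[0]=2
Ev 3: PC=4 idx=1 pred=T actual=N -> ctr[1]=1
Ev 4: PC=3 idx=0 pred=T actual=N -> ctr[0]=1
Ev 5: PC=3 idx=0 pred=N actual=T -> ctr[0]=2
Ev 6: PC=4 idx=1 pred=N actual=T -> ctr[1]=2
Ev 7: PC=4 idx=1 pred=T actual=N -> ctr[1]=1
Ev 8: PC=4 idx=1 pred=N actual=T -> ctr[1]=2
Ev 9: PC=4 idx=1 pred=T actual=N -> ctr[1]=1

Answer: N N T T N N T N T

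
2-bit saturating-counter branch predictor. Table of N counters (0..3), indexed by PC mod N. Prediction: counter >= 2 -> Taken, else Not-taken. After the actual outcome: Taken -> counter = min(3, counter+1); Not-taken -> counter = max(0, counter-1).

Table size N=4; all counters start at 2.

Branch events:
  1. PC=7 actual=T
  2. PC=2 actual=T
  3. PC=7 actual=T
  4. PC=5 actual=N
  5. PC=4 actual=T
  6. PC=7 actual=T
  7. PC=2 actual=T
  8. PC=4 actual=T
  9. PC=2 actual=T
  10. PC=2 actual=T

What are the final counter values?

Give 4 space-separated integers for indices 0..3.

Ev 1: PC=7 idx=3 pred=T actual=T -> ctr[3]=3
Ev 2: PC=2 idx=2 pred=T actual=T -> ctr[2]=3
Ev 3: PC=7 idx=3 pred=T actual=T -> ctr[3]=3
Ev 4: PC=5 idx=1 pred=T actual=N -> ctr[1]=1
Ev 5: PC=4 idx=0 pred=T actual=T -> ctr[0]=3
Ev 6: PC=7 idx=3 pred=T actual=T -> ctr[3]=3
Ev 7: PC=2 idx=2 pred=T actual=T -> ctr[2]=3
Ev 8: PC=4 idx=0 pred=T actual=T -> ctr[0]=3
Ev 9: PC=2 idx=2 pred=T actual=T -> ctr[2]=3
Ev 10: PC=2 idx=2 pred=T actual=T -> ctr[2]=3

Answer: 3 1 3 3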